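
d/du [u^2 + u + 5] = 2*u + 1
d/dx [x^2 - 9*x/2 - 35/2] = 2*x - 9/2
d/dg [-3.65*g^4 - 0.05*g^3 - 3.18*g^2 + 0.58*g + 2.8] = -14.6*g^3 - 0.15*g^2 - 6.36*g + 0.58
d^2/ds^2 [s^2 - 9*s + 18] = 2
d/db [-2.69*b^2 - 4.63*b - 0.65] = -5.38*b - 4.63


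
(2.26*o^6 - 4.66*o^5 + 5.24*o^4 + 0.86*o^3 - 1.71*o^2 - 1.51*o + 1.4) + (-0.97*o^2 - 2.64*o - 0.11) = 2.26*o^6 - 4.66*o^5 + 5.24*o^4 + 0.86*o^3 - 2.68*o^2 - 4.15*o + 1.29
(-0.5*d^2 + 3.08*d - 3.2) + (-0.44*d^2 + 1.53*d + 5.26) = -0.94*d^2 + 4.61*d + 2.06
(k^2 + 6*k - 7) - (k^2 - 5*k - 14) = 11*k + 7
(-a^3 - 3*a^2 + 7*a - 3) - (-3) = -a^3 - 3*a^2 + 7*a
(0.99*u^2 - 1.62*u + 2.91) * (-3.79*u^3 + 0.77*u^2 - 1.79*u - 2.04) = -3.7521*u^5 + 6.9021*u^4 - 14.0484*u^3 + 3.1209*u^2 - 1.9041*u - 5.9364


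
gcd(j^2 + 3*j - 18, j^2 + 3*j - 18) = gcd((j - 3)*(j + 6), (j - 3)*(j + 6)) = j^2 + 3*j - 18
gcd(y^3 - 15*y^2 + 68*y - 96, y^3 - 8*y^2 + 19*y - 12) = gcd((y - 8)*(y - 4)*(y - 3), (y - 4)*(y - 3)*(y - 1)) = y^2 - 7*y + 12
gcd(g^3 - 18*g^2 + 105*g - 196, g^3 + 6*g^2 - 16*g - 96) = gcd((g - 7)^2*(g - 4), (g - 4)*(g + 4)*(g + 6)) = g - 4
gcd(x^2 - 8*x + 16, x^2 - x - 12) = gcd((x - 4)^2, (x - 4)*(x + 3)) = x - 4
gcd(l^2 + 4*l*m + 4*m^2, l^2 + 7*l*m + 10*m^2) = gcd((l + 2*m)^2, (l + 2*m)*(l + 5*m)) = l + 2*m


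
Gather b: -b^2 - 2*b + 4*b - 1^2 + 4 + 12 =-b^2 + 2*b + 15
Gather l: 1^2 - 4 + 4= 1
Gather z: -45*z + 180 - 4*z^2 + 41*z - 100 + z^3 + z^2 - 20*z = z^3 - 3*z^2 - 24*z + 80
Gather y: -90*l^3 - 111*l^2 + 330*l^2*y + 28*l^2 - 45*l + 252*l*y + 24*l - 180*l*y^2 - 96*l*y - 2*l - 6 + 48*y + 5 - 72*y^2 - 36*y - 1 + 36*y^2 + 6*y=-90*l^3 - 83*l^2 - 23*l + y^2*(-180*l - 36) + y*(330*l^2 + 156*l + 18) - 2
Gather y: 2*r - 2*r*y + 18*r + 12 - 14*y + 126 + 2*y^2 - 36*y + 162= 20*r + 2*y^2 + y*(-2*r - 50) + 300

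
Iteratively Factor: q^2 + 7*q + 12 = (q + 3)*(q + 4)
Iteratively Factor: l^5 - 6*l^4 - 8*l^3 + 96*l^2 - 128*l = (l)*(l^4 - 6*l^3 - 8*l^2 + 96*l - 128) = l*(l - 4)*(l^3 - 2*l^2 - 16*l + 32) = l*(l - 4)*(l + 4)*(l^2 - 6*l + 8) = l*(l - 4)^2*(l + 4)*(l - 2)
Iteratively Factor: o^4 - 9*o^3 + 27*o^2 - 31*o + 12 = (o - 1)*(o^3 - 8*o^2 + 19*o - 12) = (o - 1)^2*(o^2 - 7*o + 12) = (o - 3)*(o - 1)^2*(o - 4)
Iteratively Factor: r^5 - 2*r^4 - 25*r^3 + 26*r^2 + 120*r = (r)*(r^4 - 2*r^3 - 25*r^2 + 26*r + 120) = r*(r - 5)*(r^3 + 3*r^2 - 10*r - 24) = r*(r - 5)*(r + 2)*(r^2 + r - 12) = r*(r - 5)*(r + 2)*(r + 4)*(r - 3)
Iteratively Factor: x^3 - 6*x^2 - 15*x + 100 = (x - 5)*(x^2 - x - 20) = (x - 5)*(x + 4)*(x - 5)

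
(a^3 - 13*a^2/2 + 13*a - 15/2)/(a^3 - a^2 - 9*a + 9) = (a - 5/2)/(a + 3)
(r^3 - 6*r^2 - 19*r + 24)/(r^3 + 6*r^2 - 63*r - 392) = (r^2 + 2*r - 3)/(r^2 + 14*r + 49)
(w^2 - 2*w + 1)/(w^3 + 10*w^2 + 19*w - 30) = (w - 1)/(w^2 + 11*w + 30)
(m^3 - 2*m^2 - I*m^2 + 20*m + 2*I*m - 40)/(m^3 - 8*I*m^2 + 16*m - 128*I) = (m^2 - m*(2 + 5*I) + 10*I)/(m^2 - 12*I*m - 32)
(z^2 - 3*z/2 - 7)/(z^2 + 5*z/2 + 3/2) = (2*z^2 - 3*z - 14)/(2*z^2 + 5*z + 3)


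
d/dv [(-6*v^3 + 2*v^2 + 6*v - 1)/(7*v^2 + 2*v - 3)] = 2*(-21*v^4 - 12*v^3 + 8*v^2 + v - 8)/(49*v^4 + 28*v^3 - 38*v^2 - 12*v + 9)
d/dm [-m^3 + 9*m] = 9 - 3*m^2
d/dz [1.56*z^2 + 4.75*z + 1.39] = 3.12*z + 4.75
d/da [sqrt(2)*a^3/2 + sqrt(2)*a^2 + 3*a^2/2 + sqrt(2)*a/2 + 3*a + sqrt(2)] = 3*sqrt(2)*a^2/2 + 2*sqrt(2)*a + 3*a + sqrt(2)/2 + 3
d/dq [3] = 0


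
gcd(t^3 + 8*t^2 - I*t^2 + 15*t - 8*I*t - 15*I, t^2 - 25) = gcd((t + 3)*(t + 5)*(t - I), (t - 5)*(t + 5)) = t + 5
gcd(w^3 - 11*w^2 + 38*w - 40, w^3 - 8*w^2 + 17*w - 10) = w^2 - 7*w + 10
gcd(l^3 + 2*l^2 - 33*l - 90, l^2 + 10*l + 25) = l + 5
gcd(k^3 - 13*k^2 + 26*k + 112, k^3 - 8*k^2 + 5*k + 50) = k + 2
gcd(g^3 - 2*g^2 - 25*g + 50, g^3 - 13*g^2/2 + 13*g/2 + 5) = g^2 - 7*g + 10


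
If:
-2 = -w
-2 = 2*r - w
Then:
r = 0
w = 2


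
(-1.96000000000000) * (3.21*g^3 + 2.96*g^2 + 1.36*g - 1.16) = -6.2916*g^3 - 5.8016*g^2 - 2.6656*g + 2.2736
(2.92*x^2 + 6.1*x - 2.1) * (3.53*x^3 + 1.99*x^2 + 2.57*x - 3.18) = 10.3076*x^5 + 27.3438*x^4 + 12.2304*x^3 + 2.2124*x^2 - 24.795*x + 6.678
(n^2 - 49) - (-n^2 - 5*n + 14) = 2*n^2 + 5*n - 63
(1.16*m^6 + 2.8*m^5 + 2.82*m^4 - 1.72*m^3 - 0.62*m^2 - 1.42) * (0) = 0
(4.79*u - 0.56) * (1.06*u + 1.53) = 5.0774*u^2 + 6.7351*u - 0.8568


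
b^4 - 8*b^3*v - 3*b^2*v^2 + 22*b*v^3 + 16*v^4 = (b - 8*v)*(b - 2*v)*(b + v)^2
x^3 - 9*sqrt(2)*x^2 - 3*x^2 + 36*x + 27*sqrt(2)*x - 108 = (x - 3)*(x - 6*sqrt(2))*(x - 3*sqrt(2))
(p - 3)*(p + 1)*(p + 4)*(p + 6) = p^4 + 8*p^3 + p^2 - 78*p - 72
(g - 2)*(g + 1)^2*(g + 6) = g^4 + 6*g^3 - 3*g^2 - 20*g - 12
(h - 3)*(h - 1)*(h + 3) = h^3 - h^2 - 9*h + 9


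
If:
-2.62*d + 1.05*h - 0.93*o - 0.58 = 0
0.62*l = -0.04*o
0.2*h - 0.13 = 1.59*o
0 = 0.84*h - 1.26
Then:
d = 0.34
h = 1.50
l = -0.01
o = 0.11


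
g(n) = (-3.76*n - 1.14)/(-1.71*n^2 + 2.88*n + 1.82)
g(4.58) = 0.88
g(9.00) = 0.32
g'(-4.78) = -0.05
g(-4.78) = -0.33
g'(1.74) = -10.90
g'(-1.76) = -0.23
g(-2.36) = -0.53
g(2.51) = 6.13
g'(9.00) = -0.05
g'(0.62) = -0.97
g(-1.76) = -0.64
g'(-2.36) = -0.14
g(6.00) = 0.56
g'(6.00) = -0.14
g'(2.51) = -18.11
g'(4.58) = -0.36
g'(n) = (-3.76*n - 1.14)*(3.42*n - 2.88)/(-1.71*n^2 + 2.88*n + 1.82)^2 - 3.76/(-1.71*n^2 + 2.88*n + 1.82) = (6.4296*n^2 - 10.8288*n - (3.42*n - 2.88)*(3.76*n + 1.14) - 6.8432)/(-1.71*n^2 + 2.88*n + 1.82)^2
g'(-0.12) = -1.52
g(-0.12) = -0.48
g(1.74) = -4.64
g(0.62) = -1.18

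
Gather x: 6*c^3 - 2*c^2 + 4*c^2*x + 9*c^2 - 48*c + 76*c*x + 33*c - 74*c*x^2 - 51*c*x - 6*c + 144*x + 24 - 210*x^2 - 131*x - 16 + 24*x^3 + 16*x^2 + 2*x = 6*c^3 + 7*c^2 - 21*c + 24*x^3 + x^2*(-74*c - 194) + x*(4*c^2 + 25*c + 15) + 8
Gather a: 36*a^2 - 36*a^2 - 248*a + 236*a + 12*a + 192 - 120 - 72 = 0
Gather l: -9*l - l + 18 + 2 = 20 - 10*l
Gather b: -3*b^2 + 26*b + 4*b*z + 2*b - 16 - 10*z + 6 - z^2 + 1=-3*b^2 + b*(4*z + 28) - z^2 - 10*z - 9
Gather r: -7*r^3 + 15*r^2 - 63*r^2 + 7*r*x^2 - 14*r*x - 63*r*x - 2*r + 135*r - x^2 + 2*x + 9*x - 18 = -7*r^3 - 48*r^2 + r*(7*x^2 - 77*x + 133) - x^2 + 11*x - 18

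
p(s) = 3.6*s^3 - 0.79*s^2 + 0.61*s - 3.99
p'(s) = 10.8*s^2 - 1.58*s + 0.61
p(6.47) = 941.91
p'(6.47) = 442.49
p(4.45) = 300.32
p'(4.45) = 207.45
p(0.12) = -3.92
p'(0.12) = 0.58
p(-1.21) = -12.26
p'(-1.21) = 18.33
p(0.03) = -3.97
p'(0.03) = 0.57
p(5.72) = 647.39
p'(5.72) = 344.93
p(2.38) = 41.52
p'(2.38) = 58.03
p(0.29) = -3.79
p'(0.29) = 1.06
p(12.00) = 6110.37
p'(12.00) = 1536.85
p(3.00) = 87.93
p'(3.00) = 93.07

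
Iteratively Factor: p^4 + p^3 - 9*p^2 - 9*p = (p + 3)*(p^3 - 2*p^2 - 3*p) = (p - 3)*(p + 3)*(p^2 + p) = p*(p - 3)*(p + 3)*(p + 1)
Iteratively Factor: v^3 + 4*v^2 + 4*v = (v + 2)*(v^2 + 2*v) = (v + 2)^2*(v)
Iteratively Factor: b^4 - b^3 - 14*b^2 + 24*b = (b + 4)*(b^3 - 5*b^2 + 6*b) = (b - 3)*(b + 4)*(b^2 - 2*b) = (b - 3)*(b - 2)*(b + 4)*(b)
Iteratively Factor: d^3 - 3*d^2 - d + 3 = (d + 1)*(d^2 - 4*d + 3) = (d - 3)*(d + 1)*(d - 1)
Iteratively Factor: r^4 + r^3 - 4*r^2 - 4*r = (r + 1)*(r^3 - 4*r) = (r - 2)*(r + 1)*(r^2 + 2*r) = r*(r - 2)*(r + 1)*(r + 2)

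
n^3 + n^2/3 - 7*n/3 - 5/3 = (n - 5/3)*(n + 1)^2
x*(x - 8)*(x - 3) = x^3 - 11*x^2 + 24*x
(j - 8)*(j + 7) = j^2 - j - 56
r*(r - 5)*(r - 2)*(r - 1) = r^4 - 8*r^3 + 17*r^2 - 10*r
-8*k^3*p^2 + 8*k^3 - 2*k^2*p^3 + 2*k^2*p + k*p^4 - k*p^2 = (-4*k + p)*(2*k + p)*(p - 1)*(k*p + k)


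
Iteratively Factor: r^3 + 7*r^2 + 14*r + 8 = (r + 2)*(r^2 + 5*r + 4) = (r + 2)*(r + 4)*(r + 1)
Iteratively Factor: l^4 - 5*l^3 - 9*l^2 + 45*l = (l)*(l^3 - 5*l^2 - 9*l + 45) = l*(l + 3)*(l^2 - 8*l + 15) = l*(l - 5)*(l + 3)*(l - 3)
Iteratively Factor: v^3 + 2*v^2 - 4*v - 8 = (v - 2)*(v^2 + 4*v + 4) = (v - 2)*(v + 2)*(v + 2)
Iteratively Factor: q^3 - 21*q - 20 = (q + 4)*(q^2 - 4*q - 5) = (q + 1)*(q + 4)*(q - 5)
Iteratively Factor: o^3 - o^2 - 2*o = (o + 1)*(o^2 - 2*o) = (o - 2)*(o + 1)*(o)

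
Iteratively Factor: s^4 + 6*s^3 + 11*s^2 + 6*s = (s + 1)*(s^3 + 5*s^2 + 6*s) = (s + 1)*(s + 3)*(s^2 + 2*s) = (s + 1)*(s + 2)*(s + 3)*(s)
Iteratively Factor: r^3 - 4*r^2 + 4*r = (r - 2)*(r^2 - 2*r) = (r - 2)^2*(r)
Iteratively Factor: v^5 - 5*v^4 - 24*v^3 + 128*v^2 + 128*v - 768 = (v - 4)*(v^4 - v^3 - 28*v^2 + 16*v + 192) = (v - 4)*(v + 3)*(v^3 - 4*v^2 - 16*v + 64) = (v - 4)^2*(v + 3)*(v^2 - 16) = (v - 4)^2*(v + 3)*(v + 4)*(v - 4)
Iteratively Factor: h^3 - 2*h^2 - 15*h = (h)*(h^2 - 2*h - 15) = h*(h + 3)*(h - 5)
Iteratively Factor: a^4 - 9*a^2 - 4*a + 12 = (a - 1)*(a^3 + a^2 - 8*a - 12) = (a - 1)*(a + 2)*(a^2 - a - 6) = (a - 3)*(a - 1)*(a + 2)*(a + 2)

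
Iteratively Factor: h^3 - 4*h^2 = (h)*(h^2 - 4*h) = h^2*(h - 4)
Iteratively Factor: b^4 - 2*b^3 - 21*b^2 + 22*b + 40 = (b - 2)*(b^3 - 21*b - 20) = (b - 2)*(b + 4)*(b^2 - 4*b - 5) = (b - 5)*(b - 2)*(b + 4)*(b + 1)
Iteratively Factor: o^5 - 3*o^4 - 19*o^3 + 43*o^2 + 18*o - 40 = (o + 4)*(o^4 - 7*o^3 + 9*o^2 + 7*o - 10) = (o + 1)*(o + 4)*(o^3 - 8*o^2 + 17*o - 10) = (o - 5)*(o + 1)*(o + 4)*(o^2 - 3*o + 2) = (o - 5)*(o - 2)*(o + 1)*(o + 4)*(o - 1)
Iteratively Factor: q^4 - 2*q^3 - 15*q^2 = (q + 3)*(q^3 - 5*q^2) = q*(q + 3)*(q^2 - 5*q) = q^2*(q + 3)*(q - 5)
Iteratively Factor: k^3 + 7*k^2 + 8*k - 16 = (k - 1)*(k^2 + 8*k + 16) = (k - 1)*(k + 4)*(k + 4)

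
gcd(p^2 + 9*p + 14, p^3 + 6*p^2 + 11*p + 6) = p + 2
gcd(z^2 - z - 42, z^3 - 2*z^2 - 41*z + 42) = z^2 - z - 42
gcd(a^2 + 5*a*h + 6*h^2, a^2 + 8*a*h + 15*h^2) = a + 3*h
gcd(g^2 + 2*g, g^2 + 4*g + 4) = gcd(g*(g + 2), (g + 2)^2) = g + 2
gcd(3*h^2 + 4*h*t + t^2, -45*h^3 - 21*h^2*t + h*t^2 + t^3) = 3*h + t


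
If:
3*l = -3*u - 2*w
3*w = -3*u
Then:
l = w/3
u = -w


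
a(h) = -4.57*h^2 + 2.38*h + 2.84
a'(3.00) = -25.04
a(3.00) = -31.15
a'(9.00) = -79.88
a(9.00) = -345.91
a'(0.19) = 0.64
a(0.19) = 3.13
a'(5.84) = -51.00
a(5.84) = -139.12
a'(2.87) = -23.85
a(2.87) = -27.97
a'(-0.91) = 10.70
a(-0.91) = -3.11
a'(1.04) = -7.13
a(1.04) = 0.37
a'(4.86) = -42.04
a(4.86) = -93.53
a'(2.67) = -22.02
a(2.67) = -23.38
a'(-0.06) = 2.93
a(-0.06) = 2.68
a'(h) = 2.38 - 9.14*h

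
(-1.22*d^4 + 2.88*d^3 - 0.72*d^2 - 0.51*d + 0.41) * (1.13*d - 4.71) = -1.3786*d^5 + 9.0006*d^4 - 14.3784*d^3 + 2.8149*d^2 + 2.8654*d - 1.9311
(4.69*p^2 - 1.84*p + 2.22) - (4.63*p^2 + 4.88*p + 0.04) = 0.0600000000000005*p^2 - 6.72*p + 2.18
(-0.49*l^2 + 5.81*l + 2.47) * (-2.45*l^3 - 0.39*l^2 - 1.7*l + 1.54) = 1.2005*l^5 - 14.0434*l^4 - 7.4844*l^3 - 11.5949*l^2 + 4.7484*l + 3.8038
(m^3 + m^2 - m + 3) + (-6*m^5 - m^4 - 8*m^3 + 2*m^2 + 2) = -6*m^5 - m^4 - 7*m^3 + 3*m^2 - m + 5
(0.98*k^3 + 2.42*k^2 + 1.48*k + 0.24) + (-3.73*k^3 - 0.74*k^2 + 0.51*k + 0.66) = -2.75*k^3 + 1.68*k^2 + 1.99*k + 0.9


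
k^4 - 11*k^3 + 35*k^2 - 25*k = k*(k - 5)^2*(k - 1)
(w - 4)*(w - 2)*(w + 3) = w^3 - 3*w^2 - 10*w + 24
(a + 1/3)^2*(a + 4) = a^3 + 14*a^2/3 + 25*a/9 + 4/9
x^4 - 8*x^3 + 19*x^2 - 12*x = x*(x - 4)*(x - 3)*(x - 1)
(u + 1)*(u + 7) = u^2 + 8*u + 7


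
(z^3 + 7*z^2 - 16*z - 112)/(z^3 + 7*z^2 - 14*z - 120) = (z^2 + 11*z + 28)/(z^2 + 11*z + 30)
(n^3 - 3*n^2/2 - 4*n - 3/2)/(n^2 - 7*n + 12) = (2*n^2 + 3*n + 1)/(2*(n - 4))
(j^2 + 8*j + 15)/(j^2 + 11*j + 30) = (j + 3)/(j + 6)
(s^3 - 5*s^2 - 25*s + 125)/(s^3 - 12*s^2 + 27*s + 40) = (s^2 - 25)/(s^2 - 7*s - 8)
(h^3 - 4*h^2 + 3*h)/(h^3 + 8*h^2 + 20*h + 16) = h*(h^2 - 4*h + 3)/(h^3 + 8*h^2 + 20*h + 16)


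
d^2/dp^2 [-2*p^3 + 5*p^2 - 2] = 10 - 12*p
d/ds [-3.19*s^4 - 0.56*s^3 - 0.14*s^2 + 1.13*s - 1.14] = -12.76*s^3 - 1.68*s^2 - 0.28*s + 1.13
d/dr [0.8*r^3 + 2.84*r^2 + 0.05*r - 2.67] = 2.4*r^2 + 5.68*r + 0.05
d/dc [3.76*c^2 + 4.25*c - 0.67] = 7.52*c + 4.25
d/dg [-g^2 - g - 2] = -2*g - 1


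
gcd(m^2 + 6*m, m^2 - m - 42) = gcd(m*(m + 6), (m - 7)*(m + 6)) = m + 6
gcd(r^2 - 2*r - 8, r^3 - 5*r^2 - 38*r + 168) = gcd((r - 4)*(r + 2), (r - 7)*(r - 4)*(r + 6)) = r - 4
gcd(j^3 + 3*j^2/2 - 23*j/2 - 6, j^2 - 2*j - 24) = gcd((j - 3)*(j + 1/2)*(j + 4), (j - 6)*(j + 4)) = j + 4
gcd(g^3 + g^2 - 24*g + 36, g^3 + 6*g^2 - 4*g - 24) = g^2 + 4*g - 12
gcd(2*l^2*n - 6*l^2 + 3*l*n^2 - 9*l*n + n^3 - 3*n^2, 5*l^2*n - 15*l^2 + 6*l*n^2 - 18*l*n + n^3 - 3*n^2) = l*n - 3*l + n^2 - 3*n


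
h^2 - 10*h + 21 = (h - 7)*(h - 3)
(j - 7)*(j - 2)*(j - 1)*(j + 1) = j^4 - 9*j^3 + 13*j^2 + 9*j - 14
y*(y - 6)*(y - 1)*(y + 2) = y^4 - 5*y^3 - 8*y^2 + 12*y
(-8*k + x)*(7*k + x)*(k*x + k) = -56*k^3*x - 56*k^3 - k^2*x^2 - k^2*x + k*x^3 + k*x^2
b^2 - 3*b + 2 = (b - 2)*(b - 1)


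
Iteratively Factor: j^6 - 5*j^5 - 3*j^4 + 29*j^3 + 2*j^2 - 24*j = (j)*(j^5 - 5*j^4 - 3*j^3 + 29*j^2 + 2*j - 24) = j*(j - 3)*(j^4 - 2*j^3 - 9*j^2 + 2*j + 8) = j*(j - 3)*(j + 2)*(j^3 - 4*j^2 - j + 4) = j*(j - 3)*(j - 1)*(j + 2)*(j^2 - 3*j - 4) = j*(j - 4)*(j - 3)*(j - 1)*(j + 2)*(j + 1)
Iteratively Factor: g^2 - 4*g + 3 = (g - 3)*(g - 1)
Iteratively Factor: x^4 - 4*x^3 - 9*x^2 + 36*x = (x - 4)*(x^3 - 9*x) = x*(x - 4)*(x^2 - 9) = x*(x - 4)*(x - 3)*(x + 3)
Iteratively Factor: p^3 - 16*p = (p)*(p^2 - 16) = p*(p + 4)*(p - 4)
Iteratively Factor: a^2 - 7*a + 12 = (a - 3)*(a - 4)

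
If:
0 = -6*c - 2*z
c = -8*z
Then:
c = 0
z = 0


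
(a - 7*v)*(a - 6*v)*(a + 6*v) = a^3 - 7*a^2*v - 36*a*v^2 + 252*v^3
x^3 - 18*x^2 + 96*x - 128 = (x - 8)^2*(x - 2)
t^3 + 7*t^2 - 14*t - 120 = (t - 4)*(t + 5)*(t + 6)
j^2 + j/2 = j*(j + 1/2)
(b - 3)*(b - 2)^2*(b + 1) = b^4 - 6*b^3 + 9*b^2 + 4*b - 12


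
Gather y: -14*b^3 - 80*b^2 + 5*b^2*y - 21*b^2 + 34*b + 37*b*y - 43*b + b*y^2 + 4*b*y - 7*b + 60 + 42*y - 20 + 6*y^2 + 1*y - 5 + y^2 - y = -14*b^3 - 101*b^2 - 16*b + y^2*(b + 7) + y*(5*b^2 + 41*b + 42) + 35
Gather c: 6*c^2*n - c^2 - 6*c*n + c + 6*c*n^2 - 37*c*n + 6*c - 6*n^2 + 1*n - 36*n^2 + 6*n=c^2*(6*n - 1) + c*(6*n^2 - 43*n + 7) - 42*n^2 + 7*n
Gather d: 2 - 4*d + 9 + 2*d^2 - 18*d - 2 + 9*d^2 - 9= 11*d^2 - 22*d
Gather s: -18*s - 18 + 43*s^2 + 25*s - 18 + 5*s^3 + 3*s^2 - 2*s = 5*s^3 + 46*s^2 + 5*s - 36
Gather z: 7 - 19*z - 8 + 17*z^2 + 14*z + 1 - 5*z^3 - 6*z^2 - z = -5*z^3 + 11*z^2 - 6*z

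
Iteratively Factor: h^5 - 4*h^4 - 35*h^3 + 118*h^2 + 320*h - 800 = (h - 5)*(h^4 + h^3 - 30*h^2 - 32*h + 160) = (h - 5)^2*(h^3 + 6*h^2 - 32) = (h - 5)^2*(h - 2)*(h^2 + 8*h + 16) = (h - 5)^2*(h - 2)*(h + 4)*(h + 4)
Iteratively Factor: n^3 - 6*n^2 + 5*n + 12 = (n - 4)*(n^2 - 2*n - 3) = (n - 4)*(n + 1)*(n - 3)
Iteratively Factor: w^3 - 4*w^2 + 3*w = (w - 3)*(w^2 - w) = w*(w - 3)*(w - 1)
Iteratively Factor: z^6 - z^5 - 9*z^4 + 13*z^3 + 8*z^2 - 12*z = (z + 3)*(z^5 - 4*z^4 + 3*z^3 + 4*z^2 - 4*z) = (z - 1)*(z + 3)*(z^4 - 3*z^3 + 4*z) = (z - 1)*(z + 1)*(z + 3)*(z^3 - 4*z^2 + 4*z) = z*(z - 1)*(z + 1)*(z + 3)*(z^2 - 4*z + 4) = z*(z - 2)*(z - 1)*(z + 1)*(z + 3)*(z - 2)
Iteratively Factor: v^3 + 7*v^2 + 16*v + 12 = (v + 3)*(v^2 + 4*v + 4) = (v + 2)*(v + 3)*(v + 2)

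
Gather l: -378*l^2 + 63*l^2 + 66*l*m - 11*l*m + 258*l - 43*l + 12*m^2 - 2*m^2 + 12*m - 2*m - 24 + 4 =-315*l^2 + l*(55*m + 215) + 10*m^2 + 10*m - 20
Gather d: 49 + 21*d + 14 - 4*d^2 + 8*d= -4*d^2 + 29*d + 63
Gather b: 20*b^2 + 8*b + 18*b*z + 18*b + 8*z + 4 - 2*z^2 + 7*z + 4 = 20*b^2 + b*(18*z + 26) - 2*z^2 + 15*z + 8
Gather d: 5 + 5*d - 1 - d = 4*d + 4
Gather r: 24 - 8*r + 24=48 - 8*r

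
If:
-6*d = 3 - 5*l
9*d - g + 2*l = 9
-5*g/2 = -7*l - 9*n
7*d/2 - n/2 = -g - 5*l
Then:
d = 209/1187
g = -6876/1187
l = 963/1187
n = -2659/1187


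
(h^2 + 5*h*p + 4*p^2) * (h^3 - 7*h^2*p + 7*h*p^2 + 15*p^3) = h^5 - 2*h^4*p - 24*h^3*p^2 + 22*h^2*p^3 + 103*h*p^4 + 60*p^5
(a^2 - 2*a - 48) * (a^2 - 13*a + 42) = a^4 - 15*a^3 + 20*a^2 + 540*a - 2016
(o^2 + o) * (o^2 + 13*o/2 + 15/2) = o^4 + 15*o^3/2 + 14*o^2 + 15*o/2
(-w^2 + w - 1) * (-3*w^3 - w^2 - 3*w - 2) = 3*w^5 - 2*w^4 + 5*w^3 + w + 2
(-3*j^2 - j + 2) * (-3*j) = 9*j^3 + 3*j^2 - 6*j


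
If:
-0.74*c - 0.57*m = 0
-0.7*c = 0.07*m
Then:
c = 0.00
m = 0.00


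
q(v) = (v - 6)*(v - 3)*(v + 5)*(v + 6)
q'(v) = (v - 6)*(v - 3)*(v + 5) + (v - 6)*(v - 3)*(v + 6) + (v - 6)*(v + 5)*(v + 6) + (v - 3)*(v + 5)*(v + 6) = 4*v^3 + 6*v^2 - 102*v - 72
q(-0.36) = 559.23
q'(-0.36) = -34.69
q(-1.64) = 519.32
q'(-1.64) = 93.77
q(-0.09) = 546.07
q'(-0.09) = -62.77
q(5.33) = -182.71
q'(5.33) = 160.47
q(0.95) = 428.10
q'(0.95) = -160.06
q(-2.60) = 392.99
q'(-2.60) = 163.46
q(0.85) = 443.70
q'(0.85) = -151.91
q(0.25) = 518.85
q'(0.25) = -97.06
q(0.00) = 540.00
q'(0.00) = -72.00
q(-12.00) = 11340.00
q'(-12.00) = -4896.00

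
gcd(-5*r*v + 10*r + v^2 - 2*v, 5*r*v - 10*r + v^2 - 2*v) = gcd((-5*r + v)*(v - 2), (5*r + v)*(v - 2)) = v - 2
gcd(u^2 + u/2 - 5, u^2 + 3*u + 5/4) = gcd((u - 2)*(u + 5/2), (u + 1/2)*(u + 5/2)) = u + 5/2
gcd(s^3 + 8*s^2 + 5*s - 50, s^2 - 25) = s + 5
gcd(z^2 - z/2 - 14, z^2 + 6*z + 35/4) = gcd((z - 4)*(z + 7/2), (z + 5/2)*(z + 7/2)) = z + 7/2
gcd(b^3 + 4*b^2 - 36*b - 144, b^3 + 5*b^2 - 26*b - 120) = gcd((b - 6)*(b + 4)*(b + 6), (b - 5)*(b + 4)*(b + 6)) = b^2 + 10*b + 24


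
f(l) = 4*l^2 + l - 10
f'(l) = 8*l + 1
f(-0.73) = -8.60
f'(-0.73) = -4.84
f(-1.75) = 0.50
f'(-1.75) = -13.00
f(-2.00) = 4.00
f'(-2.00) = -15.00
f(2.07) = 9.21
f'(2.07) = 17.56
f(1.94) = 6.99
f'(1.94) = 16.52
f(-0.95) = -7.34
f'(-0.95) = -6.60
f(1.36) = -1.24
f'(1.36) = 11.88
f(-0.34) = -9.88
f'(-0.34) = -1.72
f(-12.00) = 554.00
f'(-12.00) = -95.00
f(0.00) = -10.00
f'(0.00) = 1.00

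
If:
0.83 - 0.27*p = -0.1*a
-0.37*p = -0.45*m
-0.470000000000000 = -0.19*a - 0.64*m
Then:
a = -2.98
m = 1.62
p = 1.97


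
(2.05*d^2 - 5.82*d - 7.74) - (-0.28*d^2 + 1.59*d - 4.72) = 2.33*d^2 - 7.41*d - 3.02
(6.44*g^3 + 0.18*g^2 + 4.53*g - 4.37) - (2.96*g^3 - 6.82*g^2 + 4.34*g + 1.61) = 3.48*g^3 + 7.0*g^2 + 0.19*g - 5.98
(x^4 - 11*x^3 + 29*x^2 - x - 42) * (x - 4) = x^5 - 15*x^4 + 73*x^3 - 117*x^2 - 38*x + 168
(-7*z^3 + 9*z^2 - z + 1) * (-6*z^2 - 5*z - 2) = 42*z^5 - 19*z^4 - 25*z^3 - 19*z^2 - 3*z - 2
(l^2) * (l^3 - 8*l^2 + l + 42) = l^5 - 8*l^4 + l^3 + 42*l^2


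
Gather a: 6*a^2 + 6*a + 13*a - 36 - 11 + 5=6*a^2 + 19*a - 42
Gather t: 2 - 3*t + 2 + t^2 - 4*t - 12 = t^2 - 7*t - 8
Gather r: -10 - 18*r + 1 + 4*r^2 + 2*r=4*r^2 - 16*r - 9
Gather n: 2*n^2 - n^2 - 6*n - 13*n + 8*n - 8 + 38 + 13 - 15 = n^2 - 11*n + 28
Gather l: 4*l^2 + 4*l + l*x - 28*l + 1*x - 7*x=4*l^2 + l*(x - 24) - 6*x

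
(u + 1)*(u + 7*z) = u^2 + 7*u*z + u + 7*z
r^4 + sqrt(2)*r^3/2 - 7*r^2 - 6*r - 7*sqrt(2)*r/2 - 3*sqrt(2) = (r - 3)*(r + 1)*(r + 2)*(r + sqrt(2)/2)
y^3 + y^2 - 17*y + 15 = (y - 3)*(y - 1)*(y + 5)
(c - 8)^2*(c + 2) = c^3 - 14*c^2 + 32*c + 128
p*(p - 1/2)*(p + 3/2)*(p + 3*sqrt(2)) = p^4 + p^3 + 3*sqrt(2)*p^3 - 3*p^2/4 + 3*sqrt(2)*p^2 - 9*sqrt(2)*p/4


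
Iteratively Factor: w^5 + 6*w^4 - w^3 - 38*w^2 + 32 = (w - 2)*(w^4 + 8*w^3 + 15*w^2 - 8*w - 16) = (w - 2)*(w - 1)*(w^3 + 9*w^2 + 24*w + 16) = (w - 2)*(w - 1)*(w + 1)*(w^2 + 8*w + 16) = (w - 2)*(w - 1)*(w + 1)*(w + 4)*(w + 4)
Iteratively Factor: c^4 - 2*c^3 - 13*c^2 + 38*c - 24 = (c - 1)*(c^3 - c^2 - 14*c + 24) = (c - 3)*(c - 1)*(c^2 + 2*c - 8) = (c - 3)*(c - 2)*(c - 1)*(c + 4)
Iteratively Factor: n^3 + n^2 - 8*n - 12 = (n + 2)*(n^2 - n - 6) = (n - 3)*(n + 2)*(n + 2)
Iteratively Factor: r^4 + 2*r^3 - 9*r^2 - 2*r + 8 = (r - 2)*(r^3 + 4*r^2 - r - 4) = (r - 2)*(r - 1)*(r^2 + 5*r + 4) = (r - 2)*(r - 1)*(r + 1)*(r + 4)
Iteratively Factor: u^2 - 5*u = (u - 5)*(u)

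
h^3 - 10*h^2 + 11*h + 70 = (h - 7)*(h - 5)*(h + 2)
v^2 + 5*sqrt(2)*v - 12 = (v - sqrt(2))*(v + 6*sqrt(2))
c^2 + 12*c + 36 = (c + 6)^2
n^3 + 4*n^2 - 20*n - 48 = (n - 4)*(n + 2)*(n + 6)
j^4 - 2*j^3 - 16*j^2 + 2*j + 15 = (j - 5)*(j - 1)*(j + 1)*(j + 3)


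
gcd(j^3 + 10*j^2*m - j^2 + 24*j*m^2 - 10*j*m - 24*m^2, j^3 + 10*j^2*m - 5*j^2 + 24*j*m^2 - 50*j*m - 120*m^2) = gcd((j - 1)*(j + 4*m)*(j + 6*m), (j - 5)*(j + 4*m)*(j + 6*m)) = j^2 + 10*j*m + 24*m^2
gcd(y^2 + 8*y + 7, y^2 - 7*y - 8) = y + 1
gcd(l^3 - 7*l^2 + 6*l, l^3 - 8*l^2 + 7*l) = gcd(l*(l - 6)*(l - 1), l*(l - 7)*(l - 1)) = l^2 - l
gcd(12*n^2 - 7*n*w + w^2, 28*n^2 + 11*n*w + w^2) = 1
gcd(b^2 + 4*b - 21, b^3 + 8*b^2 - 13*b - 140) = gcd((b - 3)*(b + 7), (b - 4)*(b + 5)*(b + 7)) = b + 7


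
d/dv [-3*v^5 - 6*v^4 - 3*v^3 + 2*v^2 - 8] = v*(-15*v^3 - 24*v^2 - 9*v + 4)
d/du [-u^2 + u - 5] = 1 - 2*u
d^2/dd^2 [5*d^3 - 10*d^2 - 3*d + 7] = 30*d - 20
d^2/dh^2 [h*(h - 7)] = 2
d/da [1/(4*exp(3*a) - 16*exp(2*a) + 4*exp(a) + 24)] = (-3*exp(2*a) + 8*exp(a) - 1)*exp(a)/(4*(exp(3*a) - 4*exp(2*a) + exp(a) + 6)^2)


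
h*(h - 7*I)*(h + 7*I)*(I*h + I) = I*h^4 + I*h^3 + 49*I*h^2 + 49*I*h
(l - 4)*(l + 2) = l^2 - 2*l - 8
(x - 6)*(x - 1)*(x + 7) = x^3 - 43*x + 42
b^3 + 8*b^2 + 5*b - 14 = (b - 1)*(b + 2)*(b + 7)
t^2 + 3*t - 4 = (t - 1)*(t + 4)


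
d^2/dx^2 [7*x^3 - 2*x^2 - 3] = 42*x - 4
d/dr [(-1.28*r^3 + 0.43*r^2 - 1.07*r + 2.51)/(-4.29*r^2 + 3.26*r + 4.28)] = (5.4912*r^4 - 8.3456*r^3 - 19.6237*r^2 + 25.2166*r - 12.7622)/(18.4041*r^4 - 27.9708*r^3 - 26.0948*r^2 + 27.9056*r + 18.3184)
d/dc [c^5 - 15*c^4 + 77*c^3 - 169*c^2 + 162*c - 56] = 5*c^4 - 60*c^3 + 231*c^2 - 338*c + 162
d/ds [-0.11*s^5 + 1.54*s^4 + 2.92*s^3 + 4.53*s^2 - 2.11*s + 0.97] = -0.55*s^4 + 6.16*s^3 + 8.76*s^2 + 9.06*s - 2.11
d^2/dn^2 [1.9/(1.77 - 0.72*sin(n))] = (0.98496*sin(n)^2 + 2.42136*sin(n) - 1.96992)/(0.72*sin(n) - 1.77)^3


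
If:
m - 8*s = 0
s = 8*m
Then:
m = 0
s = 0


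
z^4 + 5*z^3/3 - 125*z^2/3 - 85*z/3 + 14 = (z - 6)*(z - 1/3)*(z + 1)*(z + 7)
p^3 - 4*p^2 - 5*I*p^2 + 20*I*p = p*(p - 4)*(p - 5*I)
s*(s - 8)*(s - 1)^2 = s^4 - 10*s^3 + 17*s^2 - 8*s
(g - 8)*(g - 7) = g^2 - 15*g + 56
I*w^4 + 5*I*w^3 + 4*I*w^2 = w^2*(w + 4)*(I*w + I)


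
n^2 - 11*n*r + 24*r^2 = (n - 8*r)*(n - 3*r)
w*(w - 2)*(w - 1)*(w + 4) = w^4 + w^3 - 10*w^2 + 8*w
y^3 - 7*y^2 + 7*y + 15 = (y - 5)*(y - 3)*(y + 1)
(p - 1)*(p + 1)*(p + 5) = p^3 + 5*p^2 - p - 5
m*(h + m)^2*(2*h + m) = 2*h^3*m + 5*h^2*m^2 + 4*h*m^3 + m^4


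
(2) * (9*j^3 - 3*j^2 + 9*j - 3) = 18*j^3 - 6*j^2 + 18*j - 6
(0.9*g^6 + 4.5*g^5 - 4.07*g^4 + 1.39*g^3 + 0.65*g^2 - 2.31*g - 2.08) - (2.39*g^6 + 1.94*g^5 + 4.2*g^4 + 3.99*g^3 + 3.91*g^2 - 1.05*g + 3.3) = -1.49*g^6 + 2.56*g^5 - 8.27*g^4 - 2.6*g^3 - 3.26*g^2 - 1.26*g - 5.38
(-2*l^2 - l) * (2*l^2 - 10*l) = -4*l^4 + 18*l^3 + 10*l^2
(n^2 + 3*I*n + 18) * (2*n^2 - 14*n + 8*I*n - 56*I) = 2*n^4 - 14*n^3 + 14*I*n^3 + 12*n^2 - 98*I*n^2 - 84*n + 144*I*n - 1008*I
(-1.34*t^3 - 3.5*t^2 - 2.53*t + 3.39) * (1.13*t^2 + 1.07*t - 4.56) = -1.5142*t^5 - 5.3888*t^4 - 0.493499999999999*t^3 + 17.0836*t^2 + 15.1641*t - 15.4584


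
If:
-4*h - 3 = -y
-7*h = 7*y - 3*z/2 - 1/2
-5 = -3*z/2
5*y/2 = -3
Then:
No Solution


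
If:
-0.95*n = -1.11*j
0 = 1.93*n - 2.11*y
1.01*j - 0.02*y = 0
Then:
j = 0.00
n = 0.00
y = 0.00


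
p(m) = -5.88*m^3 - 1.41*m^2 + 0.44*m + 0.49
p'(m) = -17.64*m^2 - 2.82*m + 0.44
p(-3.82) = 306.00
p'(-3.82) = -246.20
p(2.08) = -57.61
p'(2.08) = -81.74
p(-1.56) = 18.70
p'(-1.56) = -38.09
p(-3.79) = 298.68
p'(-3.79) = -242.25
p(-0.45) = 0.54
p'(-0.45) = -1.86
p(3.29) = -222.72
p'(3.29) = -199.77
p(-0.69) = 1.45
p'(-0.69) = -6.01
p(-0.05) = 0.47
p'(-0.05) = 0.54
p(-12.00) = 9952.81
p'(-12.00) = -2505.88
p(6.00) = -1317.71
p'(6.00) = -651.52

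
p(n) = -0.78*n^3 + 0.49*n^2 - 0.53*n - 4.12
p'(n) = -2.34*n^2 + 0.98*n - 0.53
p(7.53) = -313.35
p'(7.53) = -125.83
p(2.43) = -13.71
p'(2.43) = -11.97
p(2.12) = -10.47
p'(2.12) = -8.97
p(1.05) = -5.04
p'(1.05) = -2.08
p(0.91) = -4.78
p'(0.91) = -1.58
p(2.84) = -19.54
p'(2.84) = -16.62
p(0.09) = -4.16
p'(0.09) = -0.46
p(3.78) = -41.25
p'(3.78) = -30.26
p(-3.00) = 22.94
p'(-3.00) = -24.53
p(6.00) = -158.14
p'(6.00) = -78.89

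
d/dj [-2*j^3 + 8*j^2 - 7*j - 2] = -6*j^2 + 16*j - 7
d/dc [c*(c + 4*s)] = 2*c + 4*s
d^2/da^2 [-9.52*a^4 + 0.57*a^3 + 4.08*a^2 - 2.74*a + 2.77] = -114.24*a^2 + 3.42*a + 8.16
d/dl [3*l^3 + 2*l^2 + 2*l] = 9*l^2 + 4*l + 2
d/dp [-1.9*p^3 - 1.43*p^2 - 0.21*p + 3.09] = -5.7*p^2 - 2.86*p - 0.21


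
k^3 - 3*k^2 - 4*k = k*(k - 4)*(k + 1)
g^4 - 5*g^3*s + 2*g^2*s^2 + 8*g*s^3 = g*(g - 4*s)*(g - 2*s)*(g + s)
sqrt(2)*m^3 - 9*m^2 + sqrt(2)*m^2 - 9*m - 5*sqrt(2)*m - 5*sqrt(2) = (m + 1)*(m - 5*sqrt(2))*(sqrt(2)*m + 1)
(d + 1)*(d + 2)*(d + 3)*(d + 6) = d^4 + 12*d^3 + 47*d^2 + 72*d + 36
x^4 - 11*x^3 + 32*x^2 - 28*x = x*(x - 7)*(x - 2)^2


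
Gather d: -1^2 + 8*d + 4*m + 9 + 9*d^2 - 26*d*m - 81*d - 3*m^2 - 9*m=9*d^2 + d*(-26*m - 73) - 3*m^2 - 5*m + 8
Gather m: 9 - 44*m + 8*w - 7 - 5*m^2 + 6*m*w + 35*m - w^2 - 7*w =-5*m^2 + m*(6*w - 9) - w^2 + w + 2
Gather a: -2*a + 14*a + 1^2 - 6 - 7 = 12*a - 12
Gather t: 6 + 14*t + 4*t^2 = 4*t^2 + 14*t + 6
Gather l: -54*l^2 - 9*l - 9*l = -54*l^2 - 18*l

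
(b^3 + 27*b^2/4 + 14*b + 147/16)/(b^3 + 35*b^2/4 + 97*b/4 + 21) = (b^2 + 5*b + 21/4)/(b^2 + 7*b + 12)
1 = 1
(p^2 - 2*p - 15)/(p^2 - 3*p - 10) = (p + 3)/(p + 2)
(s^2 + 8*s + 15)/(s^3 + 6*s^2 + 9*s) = (s + 5)/(s*(s + 3))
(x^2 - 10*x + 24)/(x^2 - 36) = (x - 4)/(x + 6)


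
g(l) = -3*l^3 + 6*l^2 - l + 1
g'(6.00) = -253.00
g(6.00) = -437.00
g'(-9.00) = -838.00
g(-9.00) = 2683.00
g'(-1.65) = -45.30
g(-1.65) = 32.46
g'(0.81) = 2.82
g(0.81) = 2.53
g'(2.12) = -16.01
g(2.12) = -2.74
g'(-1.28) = -31.11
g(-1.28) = 18.40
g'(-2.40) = -81.64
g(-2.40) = 79.43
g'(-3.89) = -183.87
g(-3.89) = 272.27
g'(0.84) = 2.73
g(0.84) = 2.62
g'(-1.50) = -39.25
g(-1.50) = 26.12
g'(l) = -9*l^2 + 12*l - 1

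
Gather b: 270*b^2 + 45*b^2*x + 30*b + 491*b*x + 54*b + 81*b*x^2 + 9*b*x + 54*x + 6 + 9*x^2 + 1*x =b^2*(45*x + 270) + b*(81*x^2 + 500*x + 84) + 9*x^2 + 55*x + 6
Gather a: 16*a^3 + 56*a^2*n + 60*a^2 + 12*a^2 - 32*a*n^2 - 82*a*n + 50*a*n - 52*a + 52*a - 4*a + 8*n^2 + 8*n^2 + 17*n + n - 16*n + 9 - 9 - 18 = 16*a^3 + a^2*(56*n + 72) + a*(-32*n^2 - 32*n - 4) + 16*n^2 + 2*n - 18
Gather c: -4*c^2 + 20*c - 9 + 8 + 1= -4*c^2 + 20*c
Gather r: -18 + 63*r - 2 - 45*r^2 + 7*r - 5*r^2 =-50*r^2 + 70*r - 20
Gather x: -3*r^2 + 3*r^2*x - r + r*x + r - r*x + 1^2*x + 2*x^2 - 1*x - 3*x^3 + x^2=3*r^2*x - 3*r^2 - 3*x^3 + 3*x^2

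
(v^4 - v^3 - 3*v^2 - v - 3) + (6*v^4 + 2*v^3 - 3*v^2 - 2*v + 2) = 7*v^4 + v^3 - 6*v^2 - 3*v - 1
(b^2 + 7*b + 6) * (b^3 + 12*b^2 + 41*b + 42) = b^5 + 19*b^4 + 131*b^3 + 401*b^2 + 540*b + 252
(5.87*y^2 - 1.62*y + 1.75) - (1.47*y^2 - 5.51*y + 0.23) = 4.4*y^2 + 3.89*y + 1.52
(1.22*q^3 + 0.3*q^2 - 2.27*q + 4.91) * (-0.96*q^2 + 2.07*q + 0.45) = -1.1712*q^5 + 2.2374*q^4 + 3.3492*q^3 - 9.2775*q^2 + 9.1422*q + 2.2095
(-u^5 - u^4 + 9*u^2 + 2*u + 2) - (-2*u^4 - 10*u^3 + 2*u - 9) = -u^5 + u^4 + 10*u^3 + 9*u^2 + 11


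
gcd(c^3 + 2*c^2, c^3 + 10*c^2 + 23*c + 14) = c + 2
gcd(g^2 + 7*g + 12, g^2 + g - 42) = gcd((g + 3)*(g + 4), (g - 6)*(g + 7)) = 1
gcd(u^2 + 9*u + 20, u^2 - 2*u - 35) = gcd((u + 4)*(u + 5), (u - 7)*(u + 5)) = u + 5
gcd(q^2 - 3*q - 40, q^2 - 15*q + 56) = q - 8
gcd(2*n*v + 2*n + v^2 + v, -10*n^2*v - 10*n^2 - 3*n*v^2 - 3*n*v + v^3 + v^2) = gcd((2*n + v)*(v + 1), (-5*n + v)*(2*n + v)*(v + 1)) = 2*n*v + 2*n + v^2 + v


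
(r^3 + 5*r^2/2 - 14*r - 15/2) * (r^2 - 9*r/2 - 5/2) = r^5 - 2*r^4 - 111*r^3/4 + 197*r^2/4 + 275*r/4 + 75/4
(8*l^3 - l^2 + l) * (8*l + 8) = 64*l^4 + 56*l^3 + 8*l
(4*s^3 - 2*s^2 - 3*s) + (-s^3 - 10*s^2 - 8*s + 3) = 3*s^3 - 12*s^2 - 11*s + 3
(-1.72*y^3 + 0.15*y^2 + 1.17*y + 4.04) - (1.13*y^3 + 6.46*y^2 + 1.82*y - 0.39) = -2.85*y^3 - 6.31*y^2 - 0.65*y + 4.43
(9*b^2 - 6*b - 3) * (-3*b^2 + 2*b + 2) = -27*b^4 + 36*b^3 + 15*b^2 - 18*b - 6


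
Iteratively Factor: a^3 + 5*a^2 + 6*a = (a + 3)*(a^2 + 2*a) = (a + 2)*(a + 3)*(a)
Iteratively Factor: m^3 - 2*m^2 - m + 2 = (m - 2)*(m^2 - 1) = (m - 2)*(m - 1)*(m + 1)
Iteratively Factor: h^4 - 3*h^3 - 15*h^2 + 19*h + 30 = (h + 3)*(h^3 - 6*h^2 + 3*h + 10) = (h - 5)*(h + 3)*(h^2 - h - 2) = (h - 5)*(h + 1)*(h + 3)*(h - 2)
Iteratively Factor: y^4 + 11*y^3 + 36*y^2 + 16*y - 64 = (y + 4)*(y^3 + 7*y^2 + 8*y - 16) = (y - 1)*(y + 4)*(y^2 + 8*y + 16) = (y - 1)*(y + 4)^2*(y + 4)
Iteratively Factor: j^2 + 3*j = (j + 3)*(j)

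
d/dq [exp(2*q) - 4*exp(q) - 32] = 2*(exp(q) - 2)*exp(q)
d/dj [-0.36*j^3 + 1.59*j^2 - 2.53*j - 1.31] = -1.08*j^2 + 3.18*j - 2.53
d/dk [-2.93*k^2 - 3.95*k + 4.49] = -5.86*k - 3.95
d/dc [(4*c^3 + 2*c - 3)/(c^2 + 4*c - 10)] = 2*(2*c^4 + 16*c^3 - 61*c^2 + 3*c - 4)/(c^4 + 8*c^3 - 4*c^2 - 80*c + 100)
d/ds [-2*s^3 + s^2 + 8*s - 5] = -6*s^2 + 2*s + 8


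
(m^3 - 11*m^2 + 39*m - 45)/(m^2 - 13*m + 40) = (m^2 - 6*m + 9)/(m - 8)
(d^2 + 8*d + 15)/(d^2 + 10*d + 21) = (d + 5)/(d + 7)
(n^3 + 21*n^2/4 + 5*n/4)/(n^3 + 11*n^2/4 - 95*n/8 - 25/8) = 2*n/(2*n - 5)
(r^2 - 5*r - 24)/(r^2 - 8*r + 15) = (r^2 - 5*r - 24)/(r^2 - 8*r + 15)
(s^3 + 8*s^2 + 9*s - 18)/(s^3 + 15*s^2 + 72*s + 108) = (s - 1)/(s + 6)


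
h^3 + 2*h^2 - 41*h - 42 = (h - 6)*(h + 1)*(h + 7)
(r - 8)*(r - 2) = r^2 - 10*r + 16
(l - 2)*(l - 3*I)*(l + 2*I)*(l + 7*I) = l^4 - 2*l^3 + 6*I*l^3 + 13*l^2 - 12*I*l^2 - 26*l + 42*I*l - 84*I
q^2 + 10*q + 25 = (q + 5)^2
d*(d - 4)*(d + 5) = d^3 + d^2 - 20*d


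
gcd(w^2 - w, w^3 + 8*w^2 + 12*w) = w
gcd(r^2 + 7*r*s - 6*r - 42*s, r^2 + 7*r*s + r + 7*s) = r + 7*s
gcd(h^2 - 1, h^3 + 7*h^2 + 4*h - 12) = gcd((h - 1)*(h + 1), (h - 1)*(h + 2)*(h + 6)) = h - 1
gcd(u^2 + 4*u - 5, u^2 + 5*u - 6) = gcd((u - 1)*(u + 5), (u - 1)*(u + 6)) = u - 1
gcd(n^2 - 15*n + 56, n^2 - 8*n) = n - 8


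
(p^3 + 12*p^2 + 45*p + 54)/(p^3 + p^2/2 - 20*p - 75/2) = 2*(p^2 + 9*p + 18)/(2*p^2 - 5*p - 25)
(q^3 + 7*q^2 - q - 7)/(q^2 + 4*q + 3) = (q^2 + 6*q - 7)/(q + 3)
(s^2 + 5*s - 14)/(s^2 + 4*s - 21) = (s - 2)/(s - 3)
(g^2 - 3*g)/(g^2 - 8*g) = (g - 3)/(g - 8)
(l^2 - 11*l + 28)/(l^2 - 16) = (l - 7)/(l + 4)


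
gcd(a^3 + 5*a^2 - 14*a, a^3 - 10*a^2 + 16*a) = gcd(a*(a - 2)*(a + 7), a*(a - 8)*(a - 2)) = a^2 - 2*a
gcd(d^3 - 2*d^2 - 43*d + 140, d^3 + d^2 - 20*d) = d - 4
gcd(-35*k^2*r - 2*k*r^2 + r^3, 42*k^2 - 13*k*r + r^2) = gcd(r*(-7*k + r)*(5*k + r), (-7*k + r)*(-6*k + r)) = -7*k + r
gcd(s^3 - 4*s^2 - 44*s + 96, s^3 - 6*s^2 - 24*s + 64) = s^2 - 10*s + 16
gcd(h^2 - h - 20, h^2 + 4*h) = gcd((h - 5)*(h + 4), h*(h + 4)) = h + 4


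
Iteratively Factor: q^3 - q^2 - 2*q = (q - 2)*(q^2 + q) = q*(q - 2)*(q + 1)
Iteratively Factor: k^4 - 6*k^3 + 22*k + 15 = (k - 5)*(k^3 - k^2 - 5*k - 3) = (k - 5)*(k + 1)*(k^2 - 2*k - 3) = (k - 5)*(k + 1)^2*(k - 3)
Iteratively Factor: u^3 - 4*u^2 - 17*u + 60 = (u + 4)*(u^2 - 8*u + 15) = (u - 3)*(u + 4)*(u - 5)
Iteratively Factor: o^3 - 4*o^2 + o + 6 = (o - 2)*(o^2 - 2*o - 3) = (o - 3)*(o - 2)*(o + 1)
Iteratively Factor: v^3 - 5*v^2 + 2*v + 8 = (v - 2)*(v^2 - 3*v - 4) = (v - 4)*(v - 2)*(v + 1)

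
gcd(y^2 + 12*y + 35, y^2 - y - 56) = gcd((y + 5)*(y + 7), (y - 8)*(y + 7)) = y + 7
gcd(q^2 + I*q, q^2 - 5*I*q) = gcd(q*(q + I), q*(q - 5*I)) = q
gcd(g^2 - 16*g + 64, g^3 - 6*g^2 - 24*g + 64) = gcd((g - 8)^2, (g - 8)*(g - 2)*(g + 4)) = g - 8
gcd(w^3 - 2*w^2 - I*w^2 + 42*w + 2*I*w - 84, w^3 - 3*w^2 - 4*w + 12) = w - 2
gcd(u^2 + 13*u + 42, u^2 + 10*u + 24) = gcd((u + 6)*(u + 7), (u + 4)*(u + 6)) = u + 6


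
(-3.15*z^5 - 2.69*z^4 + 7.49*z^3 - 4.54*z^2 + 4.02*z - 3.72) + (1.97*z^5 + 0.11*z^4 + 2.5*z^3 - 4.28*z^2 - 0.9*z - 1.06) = -1.18*z^5 - 2.58*z^4 + 9.99*z^3 - 8.82*z^2 + 3.12*z - 4.78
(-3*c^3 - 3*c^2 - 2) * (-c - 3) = 3*c^4 + 12*c^3 + 9*c^2 + 2*c + 6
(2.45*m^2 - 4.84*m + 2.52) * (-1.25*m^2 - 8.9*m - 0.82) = -3.0625*m^4 - 15.755*m^3 + 37.917*m^2 - 18.4592*m - 2.0664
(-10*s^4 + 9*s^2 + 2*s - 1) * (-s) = 10*s^5 - 9*s^3 - 2*s^2 + s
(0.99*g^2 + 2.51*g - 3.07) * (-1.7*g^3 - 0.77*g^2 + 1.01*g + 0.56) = -1.683*g^5 - 5.0293*g^4 + 4.2862*g^3 + 5.4534*g^2 - 1.6951*g - 1.7192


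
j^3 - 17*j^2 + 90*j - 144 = (j - 8)*(j - 6)*(j - 3)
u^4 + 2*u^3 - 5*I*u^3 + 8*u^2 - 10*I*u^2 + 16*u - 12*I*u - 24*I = (u + 2)*(u - 6*I)*(u - I)*(u + 2*I)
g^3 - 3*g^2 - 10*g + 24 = (g - 4)*(g - 2)*(g + 3)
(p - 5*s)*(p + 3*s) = p^2 - 2*p*s - 15*s^2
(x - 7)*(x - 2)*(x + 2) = x^3 - 7*x^2 - 4*x + 28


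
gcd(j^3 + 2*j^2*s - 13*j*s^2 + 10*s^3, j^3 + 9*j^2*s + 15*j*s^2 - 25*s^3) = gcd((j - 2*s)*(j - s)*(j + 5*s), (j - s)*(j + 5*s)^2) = -j^2 - 4*j*s + 5*s^2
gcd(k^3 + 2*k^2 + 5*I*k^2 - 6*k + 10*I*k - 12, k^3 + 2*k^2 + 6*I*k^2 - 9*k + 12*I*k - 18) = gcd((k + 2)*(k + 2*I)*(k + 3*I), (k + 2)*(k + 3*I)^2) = k^2 + k*(2 + 3*I) + 6*I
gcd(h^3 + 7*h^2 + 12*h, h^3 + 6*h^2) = h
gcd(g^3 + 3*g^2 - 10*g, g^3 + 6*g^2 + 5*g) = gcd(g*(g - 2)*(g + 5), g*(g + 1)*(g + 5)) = g^2 + 5*g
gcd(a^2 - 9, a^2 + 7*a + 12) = a + 3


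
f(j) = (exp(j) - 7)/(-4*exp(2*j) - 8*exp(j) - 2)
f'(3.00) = 0.00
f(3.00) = -0.00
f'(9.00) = 0.00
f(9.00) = 0.00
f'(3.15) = 0.00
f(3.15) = -0.01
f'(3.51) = 0.00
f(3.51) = -0.01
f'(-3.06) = -0.50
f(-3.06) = 2.92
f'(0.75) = -0.25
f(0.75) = 0.13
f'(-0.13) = -0.62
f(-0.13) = 0.51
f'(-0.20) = -0.66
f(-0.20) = 0.55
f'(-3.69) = -0.31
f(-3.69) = 3.17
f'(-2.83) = -0.59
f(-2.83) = 2.79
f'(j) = (exp(j) - 7)*(8*exp(2*j) + 8*exp(j))/(-4*exp(2*j) - 8*exp(j) - 2)^2 + exp(j)/(-4*exp(2*j) - 8*exp(j) - 2)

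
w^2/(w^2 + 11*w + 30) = w^2/(w^2 + 11*w + 30)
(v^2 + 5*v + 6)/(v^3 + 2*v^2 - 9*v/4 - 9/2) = 4*(v + 3)/(4*v^2 - 9)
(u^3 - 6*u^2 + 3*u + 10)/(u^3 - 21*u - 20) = (u - 2)/(u + 4)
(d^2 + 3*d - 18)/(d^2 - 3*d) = (d + 6)/d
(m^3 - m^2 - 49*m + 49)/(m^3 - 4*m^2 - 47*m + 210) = (m^2 - 8*m + 7)/(m^2 - 11*m + 30)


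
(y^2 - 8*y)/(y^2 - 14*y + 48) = y/(y - 6)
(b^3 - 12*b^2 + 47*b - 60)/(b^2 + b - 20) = (b^2 - 8*b + 15)/(b + 5)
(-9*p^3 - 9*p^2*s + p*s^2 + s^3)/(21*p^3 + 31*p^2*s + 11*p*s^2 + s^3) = (-3*p + s)/(7*p + s)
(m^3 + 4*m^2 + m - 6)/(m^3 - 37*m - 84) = (m^2 + m - 2)/(m^2 - 3*m - 28)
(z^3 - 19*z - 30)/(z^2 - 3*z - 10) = z + 3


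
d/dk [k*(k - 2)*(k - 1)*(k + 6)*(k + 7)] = 5*k^4 + 40*k^3 + 15*k^2 - 200*k + 84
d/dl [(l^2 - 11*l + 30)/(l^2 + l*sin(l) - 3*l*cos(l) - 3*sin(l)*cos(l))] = ((2*l - 11)*(l^2 + l*sin(l) - 3*l*cos(l) - 3*sin(2*l)/2) + (-l^2 + 11*l - 30)*(3*l*sin(l) + l*cos(l) + 2*l + sin(l) - 3*cos(l) - 3*cos(2*l)))/((l + sin(l))^2*(l - 3*cos(l))^2)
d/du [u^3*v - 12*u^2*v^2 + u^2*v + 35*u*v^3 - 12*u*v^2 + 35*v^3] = v*(3*u^2 - 24*u*v + 2*u + 35*v^2 - 12*v)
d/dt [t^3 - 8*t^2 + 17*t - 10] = 3*t^2 - 16*t + 17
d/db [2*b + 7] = 2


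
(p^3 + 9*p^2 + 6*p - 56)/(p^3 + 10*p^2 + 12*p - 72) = (p^2 + 11*p + 28)/(p^2 + 12*p + 36)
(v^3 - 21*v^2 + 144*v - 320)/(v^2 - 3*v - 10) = (v^2 - 16*v + 64)/(v + 2)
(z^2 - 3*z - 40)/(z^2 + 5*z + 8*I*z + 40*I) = (z - 8)/(z + 8*I)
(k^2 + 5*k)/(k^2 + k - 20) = k/(k - 4)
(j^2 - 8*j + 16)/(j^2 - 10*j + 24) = (j - 4)/(j - 6)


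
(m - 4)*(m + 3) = m^2 - m - 12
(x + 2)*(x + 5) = x^2 + 7*x + 10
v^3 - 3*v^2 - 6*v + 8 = (v - 4)*(v - 1)*(v + 2)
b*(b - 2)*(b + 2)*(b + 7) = b^4 + 7*b^3 - 4*b^2 - 28*b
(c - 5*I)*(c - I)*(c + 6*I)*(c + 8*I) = c^4 + 8*I*c^3 + 31*c^2 + 218*I*c + 240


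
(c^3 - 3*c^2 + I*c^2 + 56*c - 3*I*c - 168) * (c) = c^4 - 3*c^3 + I*c^3 + 56*c^2 - 3*I*c^2 - 168*c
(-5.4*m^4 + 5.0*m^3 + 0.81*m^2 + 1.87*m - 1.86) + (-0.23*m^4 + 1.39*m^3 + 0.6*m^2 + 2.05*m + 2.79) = -5.63*m^4 + 6.39*m^3 + 1.41*m^2 + 3.92*m + 0.93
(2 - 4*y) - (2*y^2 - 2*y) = -2*y^2 - 2*y + 2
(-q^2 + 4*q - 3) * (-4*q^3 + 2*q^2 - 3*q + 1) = 4*q^5 - 18*q^4 + 23*q^3 - 19*q^2 + 13*q - 3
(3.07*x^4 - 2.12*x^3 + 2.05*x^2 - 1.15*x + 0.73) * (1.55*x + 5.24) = 4.7585*x^5 + 12.8008*x^4 - 7.9313*x^3 + 8.9595*x^2 - 4.8945*x + 3.8252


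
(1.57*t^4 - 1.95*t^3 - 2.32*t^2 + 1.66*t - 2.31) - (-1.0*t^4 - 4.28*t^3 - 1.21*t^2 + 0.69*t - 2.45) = 2.57*t^4 + 2.33*t^3 - 1.11*t^2 + 0.97*t + 0.14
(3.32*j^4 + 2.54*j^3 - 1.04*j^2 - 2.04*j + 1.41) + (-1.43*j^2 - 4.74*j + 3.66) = 3.32*j^4 + 2.54*j^3 - 2.47*j^2 - 6.78*j + 5.07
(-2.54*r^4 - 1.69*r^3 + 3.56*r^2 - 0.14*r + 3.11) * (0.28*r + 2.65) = -0.7112*r^5 - 7.2042*r^4 - 3.4817*r^3 + 9.3948*r^2 + 0.4998*r + 8.2415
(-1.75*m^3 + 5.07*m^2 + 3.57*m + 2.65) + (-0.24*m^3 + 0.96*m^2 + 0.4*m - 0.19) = -1.99*m^3 + 6.03*m^2 + 3.97*m + 2.46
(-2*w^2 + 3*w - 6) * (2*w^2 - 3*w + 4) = -4*w^4 + 12*w^3 - 29*w^2 + 30*w - 24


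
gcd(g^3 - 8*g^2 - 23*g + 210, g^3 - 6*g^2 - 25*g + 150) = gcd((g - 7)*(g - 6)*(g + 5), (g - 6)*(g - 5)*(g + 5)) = g^2 - g - 30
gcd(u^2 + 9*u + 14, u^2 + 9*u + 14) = u^2 + 9*u + 14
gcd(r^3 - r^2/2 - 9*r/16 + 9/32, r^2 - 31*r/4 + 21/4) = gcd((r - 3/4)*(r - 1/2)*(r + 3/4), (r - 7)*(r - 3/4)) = r - 3/4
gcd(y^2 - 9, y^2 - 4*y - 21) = y + 3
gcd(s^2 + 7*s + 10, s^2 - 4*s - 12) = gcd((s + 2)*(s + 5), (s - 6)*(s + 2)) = s + 2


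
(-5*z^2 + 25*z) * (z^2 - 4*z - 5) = -5*z^4 + 45*z^3 - 75*z^2 - 125*z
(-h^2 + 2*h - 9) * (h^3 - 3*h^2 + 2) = -h^5 + 5*h^4 - 15*h^3 + 25*h^2 + 4*h - 18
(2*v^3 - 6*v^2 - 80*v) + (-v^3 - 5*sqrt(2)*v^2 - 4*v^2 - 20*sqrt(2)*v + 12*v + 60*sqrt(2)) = v^3 - 10*v^2 - 5*sqrt(2)*v^2 - 68*v - 20*sqrt(2)*v + 60*sqrt(2)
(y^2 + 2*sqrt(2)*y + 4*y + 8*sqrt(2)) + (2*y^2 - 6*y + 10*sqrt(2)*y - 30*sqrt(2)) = 3*y^2 - 2*y + 12*sqrt(2)*y - 22*sqrt(2)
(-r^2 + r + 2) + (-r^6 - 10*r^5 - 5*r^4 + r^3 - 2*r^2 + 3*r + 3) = -r^6 - 10*r^5 - 5*r^4 + r^3 - 3*r^2 + 4*r + 5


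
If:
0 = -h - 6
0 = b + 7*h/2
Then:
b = 21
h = -6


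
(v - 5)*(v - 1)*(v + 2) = v^3 - 4*v^2 - 7*v + 10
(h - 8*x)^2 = h^2 - 16*h*x + 64*x^2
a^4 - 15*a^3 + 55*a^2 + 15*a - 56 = (a - 8)*(a - 7)*(a - 1)*(a + 1)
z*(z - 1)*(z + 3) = z^3 + 2*z^2 - 3*z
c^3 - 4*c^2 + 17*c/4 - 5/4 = (c - 5/2)*(c - 1)*(c - 1/2)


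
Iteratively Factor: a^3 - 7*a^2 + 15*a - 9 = (a - 1)*(a^2 - 6*a + 9) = (a - 3)*(a - 1)*(a - 3)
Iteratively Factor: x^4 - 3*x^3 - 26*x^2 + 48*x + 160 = (x - 4)*(x^3 + x^2 - 22*x - 40) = (x - 5)*(x - 4)*(x^2 + 6*x + 8) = (x - 5)*(x - 4)*(x + 2)*(x + 4)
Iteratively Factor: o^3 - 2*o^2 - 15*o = (o)*(o^2 - 2*o - 15) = o*(o - 5)*(o + 3)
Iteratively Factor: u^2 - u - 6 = (u - 3)*(u + 2)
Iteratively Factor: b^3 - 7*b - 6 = (b + 2)*(b^2 - 2*b - 3) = (b - 3)*(b + 2)*(b + 1)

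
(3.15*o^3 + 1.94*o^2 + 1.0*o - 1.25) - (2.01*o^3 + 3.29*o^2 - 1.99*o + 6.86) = 1.14*o^3 - 1.35*o^2 + 2.99*o - 8.11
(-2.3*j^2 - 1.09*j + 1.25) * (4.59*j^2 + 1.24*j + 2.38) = -10.557*j^4 - 7.8551*j^3 - 1.0881*j^2 - 1.0442*j + 2.975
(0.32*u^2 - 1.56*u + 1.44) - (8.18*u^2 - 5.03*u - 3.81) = -7.86*u^2 + 3.47*u + 5.25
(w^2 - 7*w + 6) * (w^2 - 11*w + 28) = w^4 - 18*w^3 + 111*w^2 - 262*w + 168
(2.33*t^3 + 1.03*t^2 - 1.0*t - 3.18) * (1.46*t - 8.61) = 3.4018*t^4 - 18.5575*t^3 - 10.3283*t^2 + 3.9672*t + 27.3798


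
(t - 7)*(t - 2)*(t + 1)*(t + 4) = t^4 - 4*t^3 - 27*t^2 + 34*t + 56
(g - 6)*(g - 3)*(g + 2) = g^3 - 7*g^2 + 36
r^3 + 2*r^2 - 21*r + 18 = (r - 3)*(r - 1)*(r + 6)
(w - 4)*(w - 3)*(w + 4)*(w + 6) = w^4 + 3*w^3 - 34*w^2 - 48*w + 288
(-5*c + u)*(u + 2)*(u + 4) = -5*c*u^2 - 30*c*u - 40*c + u^3 + 6*u^2 + 8*u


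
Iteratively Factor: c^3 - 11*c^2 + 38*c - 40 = (c - 4)*(c^2 - 7*c + 10) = (c - 5)*(c - 4)*(c - 2)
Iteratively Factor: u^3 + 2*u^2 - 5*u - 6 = (u + 1)*(u^2 + u - 6) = (u - 2)*(u + 1)*(u + 3)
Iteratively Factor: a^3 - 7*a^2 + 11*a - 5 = (a - 1)*(a^2 - 6*a + 5) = (a - 1)^2*(a - 5)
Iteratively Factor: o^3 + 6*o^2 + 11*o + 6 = (o + 2)*(o^2 + 4*o + 3) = (o + 1)*(o + 2)*(o + 3)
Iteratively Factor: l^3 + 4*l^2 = (l)*(l^2 + 4*l) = l*(l + 4)*(l)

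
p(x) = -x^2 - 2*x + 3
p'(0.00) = -2.00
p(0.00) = 3.00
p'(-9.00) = 16.00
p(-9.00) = -60.00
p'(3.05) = -8.10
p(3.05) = -12.40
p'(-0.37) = -1.26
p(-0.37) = 3.60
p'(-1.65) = 1.30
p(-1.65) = 3.58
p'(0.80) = -3.60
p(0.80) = 0.76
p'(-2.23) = 2.46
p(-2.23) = 2.49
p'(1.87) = -5.74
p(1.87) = -4.24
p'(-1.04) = 0.08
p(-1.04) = 4.00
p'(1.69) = -5.38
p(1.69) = -3.24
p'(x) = -2*x - 2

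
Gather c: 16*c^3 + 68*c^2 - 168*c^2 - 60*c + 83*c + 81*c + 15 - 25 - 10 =16*c^3 - 100*c^2 + 104*c - 20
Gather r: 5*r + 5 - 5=5*r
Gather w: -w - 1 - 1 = -w - 2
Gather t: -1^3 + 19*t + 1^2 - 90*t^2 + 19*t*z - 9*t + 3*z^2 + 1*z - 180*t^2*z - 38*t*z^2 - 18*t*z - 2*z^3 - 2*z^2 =t^2*(-180*z - 90) + t*(-38*z^2 + z + 10) - 2*z^3 + z^2 + z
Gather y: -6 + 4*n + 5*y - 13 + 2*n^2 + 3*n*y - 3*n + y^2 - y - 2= 2*n^2 + n + y^2 + y*(3*n + 4) - 21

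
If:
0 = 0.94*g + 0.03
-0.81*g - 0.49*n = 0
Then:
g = -0.03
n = 0.05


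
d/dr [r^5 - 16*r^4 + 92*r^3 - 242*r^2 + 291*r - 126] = 5*r^4 - 64*r^3 + 276*r^2 - 484*r + 291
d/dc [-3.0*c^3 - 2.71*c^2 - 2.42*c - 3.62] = -9.0*c^2 - 5.42*c - 2.42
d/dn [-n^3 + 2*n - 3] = 2 - 3*n^2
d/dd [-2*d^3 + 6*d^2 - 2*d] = -6*d^2 + 12*d - 2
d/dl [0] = 0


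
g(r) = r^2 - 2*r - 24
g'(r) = 2*r - 2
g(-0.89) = -21.43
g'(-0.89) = -3.78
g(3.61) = -18.19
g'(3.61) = 5.22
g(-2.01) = -15.94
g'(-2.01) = -6.02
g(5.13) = -7.94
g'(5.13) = 8.26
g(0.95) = -25.00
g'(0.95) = -0.10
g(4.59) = -12.11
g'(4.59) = 7.18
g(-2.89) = -9.87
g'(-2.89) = -7.78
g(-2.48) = -12.89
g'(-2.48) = -6.96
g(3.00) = -21.00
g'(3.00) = 4.00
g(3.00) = -21.00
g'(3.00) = 4.00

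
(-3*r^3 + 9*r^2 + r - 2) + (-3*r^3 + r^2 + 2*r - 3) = -6*r^3 + 10*r^2 + 3*r - 5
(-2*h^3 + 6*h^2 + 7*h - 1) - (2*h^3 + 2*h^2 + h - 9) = -4*h^3 + 4*h^2 + 6*h + 8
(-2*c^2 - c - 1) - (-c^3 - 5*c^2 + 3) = c^3 + 3*c^2 - c - 4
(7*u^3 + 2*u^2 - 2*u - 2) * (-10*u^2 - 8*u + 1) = -70*u^5 - 76*u^4 + 11*u^3 + 38*u^2 + 14*u - 2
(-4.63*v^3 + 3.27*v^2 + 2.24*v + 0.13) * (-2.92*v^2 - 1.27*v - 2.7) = 13.5196*v^5 - 3.6683*v^4 + 1.8073*v^3 - 12.0534*v^2 - 6.2131*v - 0.351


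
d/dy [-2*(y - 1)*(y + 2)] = -4*y - 2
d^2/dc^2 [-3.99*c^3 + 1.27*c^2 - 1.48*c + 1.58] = 2.54 - 23.94*c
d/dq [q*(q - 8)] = 2*q - 8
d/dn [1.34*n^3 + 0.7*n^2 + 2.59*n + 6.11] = 4.02*n^2 + 1.4*n + 2.59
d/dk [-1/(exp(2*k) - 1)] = 1/(2*sinh(k)^2)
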